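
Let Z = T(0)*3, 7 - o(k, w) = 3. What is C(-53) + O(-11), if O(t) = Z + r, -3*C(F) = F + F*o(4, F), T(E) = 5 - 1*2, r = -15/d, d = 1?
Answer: 247/3 ≈ 82.333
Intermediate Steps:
r = -15 (r = -15/1 = -15*1 = -15)
o(k, w) = 4 (o(k, w) = 7 - 1*3 = 7 - 3 = 4)
T(E) = 3 (T(E) = 5 - 2 = 3)
Z = 9 (Z = 3*3 = 9)
C(F) = -5*F/3 (C(F) = -(F + F*4)/3 = -(F + 4*F)/3 = -5*F/3)
O(t) = -6 (O(t) = 9 - 15 = -6)
C(-53) + O(-11) = -5/3*(-53) - 6 = 265/3 - 6 = 247/3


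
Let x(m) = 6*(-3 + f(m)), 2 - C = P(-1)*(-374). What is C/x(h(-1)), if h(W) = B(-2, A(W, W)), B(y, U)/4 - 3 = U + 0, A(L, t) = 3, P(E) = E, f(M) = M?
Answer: -62/21 ≈ -2.9524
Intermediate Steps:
B(y, U) = 12 + 4*U (B(y, U) = 12 + 4*(U + 0) = 12 + 4*U)
h(W) = 24 (h(W) = 12 + 4*3 = 12 + 12 = 24)
C = -372 (C = 2 - (-1)*(-374) = 2 - 1*374 = 2 - 374 = -372)
x(m) = -18 + 6*m (x(m) = 6*(-3 + m) = -18 + 6*m)
C/x(h(-1)) = -372/(-18 + 6*24) = -372/(-18 + 144) = -372/126 = -372*1/126 = -62/21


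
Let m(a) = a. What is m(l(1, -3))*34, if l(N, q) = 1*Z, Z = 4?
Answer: 136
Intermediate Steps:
l(N, q) = 4 (l(N, q) = 1*4 = 4)
m(l(1, -3))*34 = 4*34 = 136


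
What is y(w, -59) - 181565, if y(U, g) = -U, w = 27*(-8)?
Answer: -181349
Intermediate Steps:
w = -216
y(w, -59) - 181565 = -1*(-216) - 181565 = 216 - 181565 = -181349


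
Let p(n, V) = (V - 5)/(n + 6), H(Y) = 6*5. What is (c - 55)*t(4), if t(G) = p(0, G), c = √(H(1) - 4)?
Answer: 55/6 - √26/6 ≈ 8.3168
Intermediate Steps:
H(Y) = 30
p(n, V) = (-5 + V)/(6 + n)
c = √26 (c = √(30 - 4) = √26 ≈ 5.0990)
t(G) = -⅚ + G/6 (t(G) = (-5 + G)/(6 + 0) = (-5 + G)/6 = -⅚ + G/6)
(c - 55)*t(4) = (√26 - 55)*(-⅚ + (⅙)*4) = (-55 + √26)*(-⅚ + ⅔) = (-55 + √26)*(-⅙) = 55/6 - √26/6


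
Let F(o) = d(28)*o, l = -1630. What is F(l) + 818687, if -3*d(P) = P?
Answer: 2501701/3 ≈ 8.3390e+5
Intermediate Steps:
d(P) = -P/3
F(o) = -28*o/3 (F(o) = (-⅓*28)*o = -28*o/3)
F(l) + 818687 = -28/3*(-1630) + 818687 = 45640/3 + 818687 = 2501701/3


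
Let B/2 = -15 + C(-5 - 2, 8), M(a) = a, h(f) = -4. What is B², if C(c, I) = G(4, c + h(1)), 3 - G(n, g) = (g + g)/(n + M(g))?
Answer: 44944/49 ≈ 917.22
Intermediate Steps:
G(n, g) = 3 - 2*g/(g + n) (G(n, g) = 3 - (g + g)/(n + g) = 3 - 2*g/(g + n))
C(c, I) = (8 + c)/c (C(c, I) = ((c - 4) + 3*4)/((c - 4) + 4) = ((-4 + c) + 12)/((-4 + c) + 4) = (8 + c)/c)
B = -212/7 (B = 2*(-15 + (8 + (-5 - 2))/(-5 - 2)) = 2*(-15 + (8 - 7)/(-7)) = 2*(-15 - ⅐*1) = 2*(-15 - ⅐) = 2*(-106/7) = -212/7 ≈ -30.286)
B² = (-212/7)² = 44944/49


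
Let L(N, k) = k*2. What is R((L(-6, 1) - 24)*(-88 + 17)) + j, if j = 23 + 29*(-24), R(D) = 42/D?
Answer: -525592/781 ≈ -672.97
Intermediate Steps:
L(N, k) = 2*k
j = -673 (j = 23 - 696 = -673)
R((L(-6, 1) - 24)*(-88 + 17)) + j = 42/(((2*1 - 24)*(-88 + 17))) - 673 = 42/(((2 - 24)*(-71))) - 673 = 42/((-22*(-71))) - 673 = 42/1562 - 673 = 42*(1/1562) - 673 = 21/781 - 673 = -525592/781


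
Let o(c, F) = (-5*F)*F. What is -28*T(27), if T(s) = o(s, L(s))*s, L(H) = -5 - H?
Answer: 3870720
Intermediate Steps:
o(c, F) = -5*F²
T(s) = -5*s*(-5 - s)² (T(s) = (-5*(-5 - s)²)*s = -5*s*(-5 - s)²)
-28*T(27) = -(-140)*27*(5 + 27)² = -(-140)*27*32² = -(-140)*27*1024 = -28*(-138240) = 3870720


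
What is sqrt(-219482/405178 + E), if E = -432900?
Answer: I*sqrt(61478322376541)/11917 ≈ 657.95*I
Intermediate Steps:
sqrt(-219482/405178 + E) = sqrt(-219482/405178 - 432900) = sqrt(-219482*1/405178 - 432900) = sqrt(-109741/202589 - 432900) = sqrt(-87700887841/202589) = I*sqrt(61478322376541)/11917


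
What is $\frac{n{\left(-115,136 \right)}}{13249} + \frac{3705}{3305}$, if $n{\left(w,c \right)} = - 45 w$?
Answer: $\frac{13238184}{8757589} \approx 1.5116$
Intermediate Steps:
$\frac{n{\left(-115,136 \right)}}{13249} + \frac{3705}{3305} = \frac{\left(-45\right) \left(-115\right)}{13249} + \frac{3705}{3305} = 5175 \cdot \frac{1}{13249} + 3705 \cdot \frac{1}{3305} = \frac{5175}{13249} + \frac{741}{661} = \frac{13238184}{8757589}$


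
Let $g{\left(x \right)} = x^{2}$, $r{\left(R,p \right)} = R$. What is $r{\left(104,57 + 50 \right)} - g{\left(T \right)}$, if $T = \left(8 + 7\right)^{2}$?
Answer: $-50521$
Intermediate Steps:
$T = 225$ ($T = 15^{2} = 225$)
$r{\left(104,57 + 50 \right)} - g{\left(T \right)} = 104 - 225^{2} = 104 - 50625 = -50521$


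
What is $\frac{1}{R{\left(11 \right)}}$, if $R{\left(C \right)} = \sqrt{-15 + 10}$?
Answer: $- \frac{i \sqrt{5}}{5} \approx - 0.44721 i$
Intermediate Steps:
$R{\left(C \right)} = i \sqrt{5}$ ($R{\left(C \right)} = \sqrt{-5} = i \sqrt{5}$)
$\frac{1}{R{\left(11 \right)}} = \frac{1}{i \sqrt{5}} = - \frac{i \sqrt{5}}{5}$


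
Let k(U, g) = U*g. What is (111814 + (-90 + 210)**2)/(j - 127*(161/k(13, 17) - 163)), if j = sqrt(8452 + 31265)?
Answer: 42346427432452/6913764532893 - 6164417974*sqrt(4413)/6913764532893 ≈ 6.0657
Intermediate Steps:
j = 3*sqrt(4413) (j = sqrt(39717) = 3*sqrt(4413) ≈ 199.29)
(111814 + (-90 + 210)**2)/(j - 127*(161/k(13, 17) - 163)) = (111814 + (-90 + 210)**2)/(3*sqrt(4413) - 127*(161/((13*17)) - 163)) = (111814 + 120**2)/(3*sqrt(4413) - 127*(161/221 - 163)) = (111814 + 14400)/(3*sqrt(4413) - 127*(161*(1/221) - 163)) = 126214/(3*sqrt(4413) - 127*(161/221 - 163)) = 126214/(3*sqrt(4413) - 127*(-35862/221)) = 126214/(3*sqrt(4413) + 4554474/221) = 126214/(4554474/221 + 3*sqrt(4413))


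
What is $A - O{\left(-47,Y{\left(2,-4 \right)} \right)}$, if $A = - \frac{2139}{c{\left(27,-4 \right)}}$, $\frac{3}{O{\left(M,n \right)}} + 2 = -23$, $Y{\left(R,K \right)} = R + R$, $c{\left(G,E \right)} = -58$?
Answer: $\frac{53649}{1450} \approx 36.999$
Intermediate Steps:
$Y{\left(R,K \right)} = 2 R$
$O{\left(M,n \right)} = - \frac{3}{25}$ ($O{\left(M,n \right)} = \frac{3}{-2 - 23} = \frac{3}{-25} = 3 \left(- \frac{1}{25}\right) = - \frac{3}{25}$)
$A = \frac{2139}{58}$ ($A = - \frac{2139}{-58} = \left(-2139\right) \left(- \frac{1}{58}\right) = \frac{2139}{58} \approx 36.879$)
$A - O{\left(-47,Y{\left(2,-4 \right)} \right)} = \frac{2139}{58} - - \frac{3}{25} = \frac{2139}{58} + \frac{3}{25} = \frac{53649}{1450}$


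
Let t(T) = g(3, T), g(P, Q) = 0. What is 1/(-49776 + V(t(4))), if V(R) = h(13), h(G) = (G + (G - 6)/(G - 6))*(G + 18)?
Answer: -1/49342 ≈ -2.0267e-5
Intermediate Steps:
t(T) = 0
h(G) = (1 + G)*(18 + G) (h(G) = (G + (-6 + G)/(-6 + G))*(18 + G) = (G + 1)*(18 + G) = (1 + G)*(18 + G))
V(R) = 434 (V(R) = 18 + 13**2 + 19*13 = 18 + 169 + 247 = 434)
1/(-49776 + V(t(4))) = 1/(-49776 + 434) = 1/(-49342) = -1/49342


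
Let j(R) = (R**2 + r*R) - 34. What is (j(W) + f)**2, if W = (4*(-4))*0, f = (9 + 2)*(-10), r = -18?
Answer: 20736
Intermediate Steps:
f = -110 (f = 11*(-10) = -110)
W = 0 (W = -16*0 = 0)
j(R) = -34 + R**2 - 18*R (j(R) = (R**2 - 18*R) - 34 = -34 + R**2 - 18*R)
(j(W) + f)**2 = ((-34 + 0**2 - 18*0) - 110)**2 = ((-34 + 0 + 0) - 110)**2 = (-34 - 110)**2 = (-144)**2 = 20736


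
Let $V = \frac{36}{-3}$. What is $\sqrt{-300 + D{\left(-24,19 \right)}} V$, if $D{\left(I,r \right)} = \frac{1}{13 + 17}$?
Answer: $- \frac{2 i \sqrt{269970}}{5} \approx - 207.83 i$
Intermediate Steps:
$D{\left(I,r \right)} = \frac{1}{30}$
$V = -12$ ($V = 36 \left(- \frac{1}{3}\right) = -12$)
$\sqrt{-300 + D{\left(-24,19 \right)}} V = \sqrt{-300 + \frac{1}{30}} \left(-12\right) = \sqrt{- \frac{8999}{30}} \left(-12\right) = \frac{i \sqrt{269970}}{30} \left(-12\right) = - \frac{2 i \sqrt{269970}}{5}$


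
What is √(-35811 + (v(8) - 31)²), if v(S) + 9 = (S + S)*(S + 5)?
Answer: 3*I*√843 ≈ 87.103*I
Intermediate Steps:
v(S) = -9 + 2*S*(5 + S) (v(S) = -9 + (S + S)*(S + 5) = -9 + (2*S)*(5 + S) = -9 + 2*S*(5 + S))
√(-35811 + (v(8) - 31)²) = √(-35811 + ((-9 + 2*8² + 10*8) - 31)²) = √(-35811 + ((-9 + 2*64 + 80) - 31)²) = √(-35811 + ((-9 + 128 + 80) - 31)²) = √(-35811 + (199 - 31)²) = √(-35811 + 168²) = √(-35811 + 28224) = √(-7587) = 3*I*√843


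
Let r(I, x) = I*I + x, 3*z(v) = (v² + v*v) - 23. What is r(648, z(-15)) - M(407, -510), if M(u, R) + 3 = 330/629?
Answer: 792632102/1887 ≈ 4.2005e+5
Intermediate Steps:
z(v) = -23/3 + 2*v²/3 (z(v) = ((v² + v*v) - 23)/3 = ((v² + v²) - 23)/3 = (2*v² - 23)/3 = (-23 + 2*v²)/3 = -23/3 + 2*v²/3)
r(I, x) = x + I² (r(I, x) = I² + x = x + I²)
M(u, R) = -1557/629 (M(u, R) = -3 + 330/629 = -1557/629)
r(648, z(-15)) - M(407, -510) = ((-23/3 + (⅔)*(-15)²) + 648²) - 1*(-1557/629) = ((-23/3 + (⅔)*225) + 419904) + 1557/629 = ((-23/3 + 150) + 419904) + 1557/629 = (427/3 + 419904) + 1557/629 = 1260139/3 + 1557/629 = 792632102/1887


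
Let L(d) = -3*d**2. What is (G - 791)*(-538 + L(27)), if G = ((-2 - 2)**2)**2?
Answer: 1457875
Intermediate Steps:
G = 256 (G = ((-4)**2)**2 = 16**2 = 256)
(G - 791)*(-538 + L(27)) = (256 - 791)*(-538 - 3*27**2) = -535*(-538 - 3*729) = -535*(-538 - 2187) = -535*(-2725) = 1457875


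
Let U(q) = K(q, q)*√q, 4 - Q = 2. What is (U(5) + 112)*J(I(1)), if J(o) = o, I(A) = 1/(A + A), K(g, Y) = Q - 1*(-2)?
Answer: 56 + 2*√5 ≈ 60.472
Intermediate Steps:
Q = 2 (Q = 4 - 1*2 = 4 - 2 = 2)
K(g, Y) = 4 (K(g, Y) = 2 - 1*(-2) = 2 + 2 = 4)
I(A) = 1/(2*A)
U(q) = 4*√q
(U(5) + 112)*J(I(1)) = (4*√5 + 112)*((½)/1) = (112 + 4*√5)*((½)*1) = (112 + 4*√5)*(½) = 56 + 2*√5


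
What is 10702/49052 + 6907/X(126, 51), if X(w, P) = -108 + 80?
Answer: -84625627/343364 ≈ -246.46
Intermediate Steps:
X(w, P) = -28
10702/49052 + 6907/X(126, 51) = 10702/49052 + 6907/(-28) = 10702*(1/49052) + 6907*(-1/28) = 5351/24526 - 6907/28 = -84625627/343364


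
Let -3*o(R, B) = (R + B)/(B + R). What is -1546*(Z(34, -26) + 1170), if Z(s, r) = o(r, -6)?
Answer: -5424914/3 ≈ -1.8083e+6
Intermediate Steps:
o(R, B) = -⅓ (o(R, B) = -(R + B)/(3*(B + R)) = -(B + R)/(3*(B + R)) = -⅓*1 = -⅓)
Z(s, r) = -⅓
-1546*(Z(34, -26) + 1170) = -1546*(-⅓ + 1170) = -1546*3509/3 = -5424914/3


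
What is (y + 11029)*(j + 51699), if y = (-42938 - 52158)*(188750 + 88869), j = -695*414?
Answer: 6231323527027245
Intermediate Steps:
j = -287730
y = -26400456424 (y = -95096*277619 = -26400456424)
(y + 11029)*(j + 51699) = (-26400456424 + 11029)*(-287730 + 51699) = -26400445395*(-236031) = 6231323527027245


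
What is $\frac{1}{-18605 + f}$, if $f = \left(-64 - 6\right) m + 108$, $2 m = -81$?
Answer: $- \frac{1}{15662} \approx -6.3849 \cdot 10^{-5}$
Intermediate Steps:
$m = - \frac{81}{2}$ ($m = \frac{1}{2} \left(-81\right) = - \frac{81}{2} \approx -40.5$)
$f = 2943$ ($f = \left(-64 - 6\right) \left(- \frac{81}{2}\right) + 108 = \left(-70\right) \left(- \frac{81}{2}\right) + 108 = 2835 + 108 = 2943$)
$\frac{1}{-18605 + f} = \frac{1}{-18605 + 2943} = \frac{1}{-15662} = - \frac{1}{15662}$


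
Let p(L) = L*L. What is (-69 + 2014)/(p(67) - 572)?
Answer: 1945/3917 ≈ 0.49655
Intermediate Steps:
p(L) = L²
(-69 + 2014)/(p(67) - 572) = (-69 + 2014)/(67² - 572) = 1945/(4489 - 572) = 1945/3917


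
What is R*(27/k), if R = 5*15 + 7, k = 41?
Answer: 54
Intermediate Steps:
R = 82 (R = 75 + 7 = 82)
R*(27/k) = 82*(27/41) = 54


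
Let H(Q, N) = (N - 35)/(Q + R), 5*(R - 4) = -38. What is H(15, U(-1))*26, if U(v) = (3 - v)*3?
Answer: -2990/57 ≈ -52.456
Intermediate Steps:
R = -18/5 (R = 4 + (1/5)*(-38) = 4 - 38/5 = -18/5 ≈ -3.6000)
U(v) = 9 - 3*v
H(Q, N) = (-35 + N)/(-18/5 + Q) (H(Q, N) = (N - 35)/(Q - 18/5) = (-35 + N)/(-18/5 + Q))
H(15, U(-1))*26 = (5*(-35 + (9 - 3*(-1)))/(-18 + 5*15))*26 = (5*(-35 + (9 + 3))/(-18 + 75))*26 = (5*(-35 + 12)/57)*26 = (5*(1/57)*(-23))*26 = -115/57*26 = -2990/57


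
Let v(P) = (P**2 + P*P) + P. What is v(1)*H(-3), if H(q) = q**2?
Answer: 27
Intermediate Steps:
v(P) = P + 2*P**2 (v(P) = (P**2 + P**2) + P = 2*P**2 + P = P + 2*P**2)
v(1)*H(-3) = (1*(1 + 2*1))*(-3)**2 = (1*(1 + 2))*9 = (1*3)*9 = 3*9 = 27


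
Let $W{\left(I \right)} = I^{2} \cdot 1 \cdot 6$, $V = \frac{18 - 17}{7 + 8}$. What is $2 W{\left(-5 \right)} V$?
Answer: $20$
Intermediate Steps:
$V = \frac{1}{15}$ ($V = 1 \cdot \frac{1}{15} = \frac{1}{15} \approx 0.066667$)
$W{\left(I \right)} = 6 I^{2}$ ($W{\left(I \right)} = I^{2} \cdot 6 = 6 I^{2}$)
$2 W{\left(-5 \right)} V = 2 \cdot 6 \left(-5\right)^{2} \cdot \frac{1}{15} = 2 \cdot 6 \cdot 25 \cdot \frac{1}{15} = 2 \cdot 150 \cdot \frac{1}{15} = 300 \cdot \frac{1}{15} = 20$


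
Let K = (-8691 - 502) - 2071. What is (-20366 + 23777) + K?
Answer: -7853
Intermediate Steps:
K = -11264 (K = -9193 - 2071 = -11264)
(-20366 + 23777) + K = (-20366 + 23777) - 11264 = 3411 - 11264 = -7853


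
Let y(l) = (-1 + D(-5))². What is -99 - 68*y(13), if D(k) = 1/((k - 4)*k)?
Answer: -332123/2025 ≈ -164.01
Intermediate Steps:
D(k) = 1/(k*(-4 + k)) (D(k) = 1/((-4 + k)*k) = 1/(k*(-4 + k)))
y(l) = 1936/2025 (y(l) = (-1 + 1/((-5)*(-4 - 5)))² = (-1 - ⅕/(-9))² = (-1 - ⅕*(-⅑))² = (-1 + 1/45)² = (-44/45)² = 1936/2025)
-99 - 68*y(13) = -99 - 68*1936/2025 = -99 - 131648/2025 = -332123/2025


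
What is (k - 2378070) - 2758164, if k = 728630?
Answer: -4407604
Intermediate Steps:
(k - 2378070) - 2758164 = (728630 - 2378070) - 2758164 = -1649440 - 2758164 = -4407604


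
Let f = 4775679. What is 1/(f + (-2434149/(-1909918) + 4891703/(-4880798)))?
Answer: 2330480988641/11129629751811552376 ≈ 2.0939e-7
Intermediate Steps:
1/(f + (-2434149/(-1909918) + 4891703/(-4880798))) = 1/(4775679 + (-2434149/(-1909918) + 4891703/(-4880798))) = 1/(4775679 + (-2434149*(-1/1909918) + 4891703*(-1/4880798))) = 1/(4775679 + (2434149/1909918 - 4891703/4880798)) = 1/(4775679 + 634459490137/2330480988641) = 1/(11129629751811552376/2330480988641) = 2330480988641/11129629751811552376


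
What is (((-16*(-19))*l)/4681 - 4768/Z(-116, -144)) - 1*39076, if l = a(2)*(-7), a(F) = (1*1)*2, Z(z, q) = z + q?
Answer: -11884156028/304265 ≈ -39059.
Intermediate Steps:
Z(z, q) = q + z
a(F) = 2 (a(F) = 1*2 = 2)
l = -14 (l = 2*(-7) = -14)
(((-16*(-19))*l)/4681 - 4768/Z(-116, -144)) - 1*39076 = ((-16*(-19)*(-14))/4681 - 4768/(-144 - 116)) - 1*39076 = ((304*(-14))*(1/4681) - 4768/(-260)) - 39076 = (-4256*1/4681 - 4768*(-1/260)) - 39076 = (-4256/4681 + 1192/65) - 39076 = 5303112/304265 - 39076 = -11884156028/304265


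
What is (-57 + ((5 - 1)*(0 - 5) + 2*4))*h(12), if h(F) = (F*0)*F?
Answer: 0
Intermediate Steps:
h(F) = 0 (h(F) = 0*F = 0)
(-57 + ((5 - 1)*(0 - 5) + 2*4))*h(12) = (-57 + ((5 - 1)*(0 - 5) + 2*4))*0 = (-57 + (4*(-5) + 8))*0 = (-57 + (-20 + 8))*0 = (-57 - 12)*0 = -69*0 = 0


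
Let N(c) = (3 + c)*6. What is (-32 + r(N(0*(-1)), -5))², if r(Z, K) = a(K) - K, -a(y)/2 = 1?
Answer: 841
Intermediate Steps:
a(y) = -2 (a(y) = -2*1 = -2)
N(c) = 18 + 6*c
r(Z, K) = -2 - K
(-32 + r(N(0*(-1)), -5))² = (-32 + (-2 - 1*(-5)))² = (-32 + (-2 + 5))² = (-32 + 3)² = (-29)² = 841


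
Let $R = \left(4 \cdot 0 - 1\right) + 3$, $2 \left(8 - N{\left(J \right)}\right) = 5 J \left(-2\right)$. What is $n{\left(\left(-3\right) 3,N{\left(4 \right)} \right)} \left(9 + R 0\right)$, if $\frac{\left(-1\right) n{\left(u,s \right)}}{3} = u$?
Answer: $243$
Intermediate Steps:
$N{\left(J \right)} = 8 + 5 J$ ($N{\left(J \right)} = 8 - \frac{5 J \left(-2\right)}{2} = 8 - \frac{\left(-10\right) J}{2} = 8 + 5 J$)
$n{\left(u,s \right)} = - 3 u$
$R = 2$ ($R = \left(0 - 1\right) + 3 = -1 + 3 = 2$)
$n{\left(\left(-3\right) 3,N{\left(4 \right)} \right)} \left(9 + R 0\right) = - 3 \left(\left(-3\right) 3\right) \left(9 + 2 \cdot 0\right) = \left(-3\right) \left(-9\right) \left(9 + 0\right) = 27 \cdot 9 = 243$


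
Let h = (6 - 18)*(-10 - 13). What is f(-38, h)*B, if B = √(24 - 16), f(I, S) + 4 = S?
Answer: 544*√2 ≈ 769.33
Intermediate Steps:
h = 276 (h = -12*(-23) = 276)
f(I, S) = -4 + S
B = 2*√2 (B = √8 = 2*√2 ≈ 2.8284)
f(-38, h)*B = (-4 + 276)*(2*√2) = 272*(2*√2) = 544*√2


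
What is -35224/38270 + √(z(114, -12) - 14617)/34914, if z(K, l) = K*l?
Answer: -17612/19135 + I*√15985/34914 ≈ -0.92041 + 0.0036212*I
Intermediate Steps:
-35224/38270 + √(z(114, -12) - 14617)/34914 = -35224/38270 + √(114*(-12) - 14617)/34914 = -35224*1/38270 + √(-1368 - 14617)*(1/34914) = -17612/19135 + √(-15985)*(1/34914) = -17612/19135 + (I*√15985)*(1/34914) = -17612/19135 + I*√15985/34914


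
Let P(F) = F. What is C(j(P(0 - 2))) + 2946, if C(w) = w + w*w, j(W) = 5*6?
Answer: 3876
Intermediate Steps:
j(W) = 30
C(w) = w + w²
C(j(P(0 - 2))) + 2946 = 30*(1 + 30) + 2946 = 30*31 + 2946 = 930 + 2946 = 3876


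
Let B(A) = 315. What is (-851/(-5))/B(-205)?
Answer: 851/1575 ≈ 0.54032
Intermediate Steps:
(-851/(-5))/B(-205) = -851/(-5)/315 = -851*(-⅕)*(1/315) = (851/5)*(1/315) = 851/1575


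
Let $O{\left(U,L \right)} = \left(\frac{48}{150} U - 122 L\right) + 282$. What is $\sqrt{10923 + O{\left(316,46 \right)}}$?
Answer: $\frac{3 \sqrt{15817}}{5} \approx 75.459$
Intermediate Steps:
$O{\left(U,L \right)} = 282 - 122 L + \frac{8 U}{25}$ ($O{\left(U,L \right)} = \left(48 \cdot \frac{1}{150} U - 122 L\right) + 282 = \left(\frac{8 U}{25} - 122 L\right) + 282 = \left(- 122 L + \frac{8 U}{25}\right) + 282 = 282 - 122 L + \frac{8 U}{25}$)
$\sqrt{10923 + O{\left(316,46 \right)}} = \sqrt{10923 + \left(282 - 5612 + \frac{8}{25} \cdot 316\right)} = \sqrt{10923 + \left(282 - 5612 + \frac{2528}{25}\right)} = \sqrt{10923 - \frac{130722}{25}} = \sqrt{\frac{142353}{25}} = \frac{3 \sqrt{15817}}{5}$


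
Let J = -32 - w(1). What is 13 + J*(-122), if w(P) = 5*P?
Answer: 4527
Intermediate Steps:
J = -37 (J = -32 - 5 = -37)
13 + J*(-122) = 13 - 37*(-122) = 13 + 4514 = 4527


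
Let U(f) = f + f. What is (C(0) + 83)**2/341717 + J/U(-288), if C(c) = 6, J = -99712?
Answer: 532466375/3075453 ≈ 173.13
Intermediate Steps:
U(f) = 2*f
(C(0) + 83)**2/341717 + J/U(-288) = (6 + 83)**2/341717 - 99712/(2*(-288)) = 89**2*(1/341717) - 99712/(-576) = 7921*(1/341717) - 99712*(-1/576) = 7921/341717 + 1558/9 = 532466375/3075453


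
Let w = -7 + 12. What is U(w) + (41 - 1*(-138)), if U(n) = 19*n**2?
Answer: 654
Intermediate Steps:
w = 5
U(w) + (41 - 1*(-138)) = 19*5**2 + (41 - 1*(-138)) = 19*25 + (41 + 138) = 475 + 179 = 654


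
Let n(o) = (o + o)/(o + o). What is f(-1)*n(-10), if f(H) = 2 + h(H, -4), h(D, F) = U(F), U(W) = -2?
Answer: 0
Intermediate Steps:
h(D, F) = -2
f(H) = 0 (f(H) = 2 - 2 = 0)
n(o) = 1 (n(o) = (2*o)/((2*o)) = (2*o)*(1/(2*o)) = 1)
f(-1)*n(-10) = 0*1 = 0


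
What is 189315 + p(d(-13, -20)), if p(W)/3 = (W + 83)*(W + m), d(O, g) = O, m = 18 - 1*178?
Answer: 152985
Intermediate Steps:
m = -160 (m = 18 - 178 = -160)
p(W) = 3*(-160 + W)*(83 + W) (p(W) = 3*((W + 83)*(W - 160)) = 3*((83 + W)*(-160 + W)) = 3*((-160 + W)*(83 + W)) = 3*(-160 + W)*(83 + W))
189315 + p(d(-13, -20)) = 189315 + (-39840 - 231*(-13) + 3*(-13)²) = 189315 + (-39840 + 3003 + 3*169) = 189315 + (-39840 + 3003 + 507) = 189315 - 36330 = 152985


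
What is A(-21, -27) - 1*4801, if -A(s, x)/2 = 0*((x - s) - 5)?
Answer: -4801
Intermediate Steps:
A(s, x) = 0 (A(s, x) = -0*((x - s) - 5) = -0*(-5 + x - s) = -2*0 = 0)
A(-21, -27) - 1*4801 = 0 - 1*4801 = 0 - 4801 = -4801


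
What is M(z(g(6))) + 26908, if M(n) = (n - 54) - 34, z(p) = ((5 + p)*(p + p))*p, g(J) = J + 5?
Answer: 30692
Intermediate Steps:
g(J) = 5 + J
z(p) = 2*p**2*(5 + p) (z(p) = ((5 + p)*(2*p))*p = (2*p*(5 + p))*p = 2*p**2*(5 + p))
M(n) = -88 + n (M(n) = (-54 + n) - 34 = -88 + n)
M(z(g(6))) + 26908 = (-88 + 2*(5 + 6)**2*(5 + (5 + 6))) + 26908 = (-88 + 2*11**2*(5 + 11)) + 26908 = (-88 + 2*121*16) + 26908 = (-88 + 3872) + 26908 = 3784 + 26908 = 30692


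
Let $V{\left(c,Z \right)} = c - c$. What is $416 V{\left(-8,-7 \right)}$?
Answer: $0$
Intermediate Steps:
$V{\left(c,Z \right)} = 0$
$416 V{\left(-8,-7 \right)} = 416 \cdot 0 = 0$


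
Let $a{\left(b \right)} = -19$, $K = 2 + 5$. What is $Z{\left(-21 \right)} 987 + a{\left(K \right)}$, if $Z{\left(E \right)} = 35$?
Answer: $34526$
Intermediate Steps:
$K = 7$
$Z{\left(-21 \right)} 987 + a{\left(K \right)} = 35 \cdot 987 - 19 = 34545 - 19 = 34526$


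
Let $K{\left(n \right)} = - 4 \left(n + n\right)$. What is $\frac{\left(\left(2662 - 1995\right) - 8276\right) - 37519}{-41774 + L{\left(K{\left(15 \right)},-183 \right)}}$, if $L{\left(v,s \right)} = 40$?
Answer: $\frac{22564}{20867} \approx 1.0813$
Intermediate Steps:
$K{\left(n \right)} = - 8 n$ ($K{\left(n \right)} = - 4 \cdot 2 n = - 8 n$)
$\frac{\left(\left(2662 - 1995\right) - 8276\right) - 37519}{-41774 + L{\left(K{\left(15 \right)},-183 \right)}} = \frac{\left(\left(2662 - 1995\right) - 8276\right) - 37519}{-41774 + 40} = \frac{\left(667 - 8276\right) - 37519}{-41734} = \left(-7609 - 37519\right) \left(- \frac{1}{41734}\right) = \left(-45128\right) \left(- \frac{1}{41734}\right) = \frac{22564}{20867}$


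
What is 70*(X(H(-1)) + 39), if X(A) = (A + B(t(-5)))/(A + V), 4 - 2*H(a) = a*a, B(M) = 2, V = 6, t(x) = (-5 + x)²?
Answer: 8288/3 ≈ 2762.7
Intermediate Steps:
H(a) = 2 - a²/2 (H(a) = 2 - a*a/2 = 2 - a²/2)
X(A) = (2 + A)/(6 + A) (X(A) = (A + 2)/(A + 6) = (2 + A)/(6 + A))
70*(X(H(-1)) + 39) = 70*((2 + (2 - ½*(-1)²))/(6 + (2 - ½*(-1)²)) + 39) = 70*((2 + (2 - ½*1))/(6 + (2 - ½*1)) + 39) = 70*((2 + (2 - ½))/(6 + (2 - ½)) + 39) = 70*((2 + 3/2)/(6 + 3/2) + 39) = 70*((7/2)/(15/2) + 39) = 70*((2/15)*(7/2) + 39) = 70*(7/15 + 39) = 70*(592/15) = 8288/3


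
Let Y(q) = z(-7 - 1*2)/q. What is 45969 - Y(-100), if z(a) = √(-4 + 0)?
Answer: 45969 + I/50 ≈ 45969.0 + 0.02*I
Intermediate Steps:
z(a) = 2*I (z(a) = √(-4) = 2*I)
Y(q) = 2*I/q (Y(q) = (2*I)/q = 2*I/q)
45969 - Y(-100) = 45969 - 2*I/(-100) = 45969 - 2*I*(-1)/100 = 45969 - (-1)*I/50 = 45969 + I/50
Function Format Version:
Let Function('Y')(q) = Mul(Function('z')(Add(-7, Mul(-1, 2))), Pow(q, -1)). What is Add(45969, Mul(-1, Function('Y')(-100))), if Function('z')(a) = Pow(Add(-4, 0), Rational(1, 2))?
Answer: Add(45969, Mul(Rational(1, 50), I)) ≈ Add(45969., Mul(0.020000, I))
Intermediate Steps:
Function('z')(a) = Mul(2, I) (Function('z')(a) = Pow(-4, Rational(1, 2)) = Mul(2, I))
Function('Y')(q) = Mul(2, I, Pow(q, -1)) (Function('Y')(q) = Mul(Mul(2, I), Pow(q, -1)) = Mul(2, I, Pow(q, -1)))
Add(45969, Mul(-1, Function('Y')(-100))) = Add(45969, Mul(-1, Mul(2, I, Pow(-100, -1)))) = Add(45969, Mul(-1, Mul(2, I, Rational(-1, 100)))) = Add(45969, Mul(-1, Mul(Rational(-1, 50), I))) = Add(45969, Mul(Rational(1, 50), I))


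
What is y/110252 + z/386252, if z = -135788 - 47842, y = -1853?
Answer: -5240324929/10646263876 ≈ -0.49222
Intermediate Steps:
z = -183630
y/110252 + z/386252 = -1853/110252 - 183630/386252 = -1853*1/110252 - 183630*1/386252 = -1853/110252 - 91815/193126 = -5240324929/10646263876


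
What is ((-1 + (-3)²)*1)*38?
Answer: 304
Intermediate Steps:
((-1 + (-3)²)*1)*38 = ((-1 + 9)*1)*38 = (8*1)*38 = 8*38 = 304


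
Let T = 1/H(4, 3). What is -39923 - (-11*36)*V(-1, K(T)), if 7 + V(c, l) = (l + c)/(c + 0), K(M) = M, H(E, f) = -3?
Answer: -42167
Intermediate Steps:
T = -⅓ (T = 1/(-3) = -⅓ ≈ -0.33333)
V(c, l) = -7 + (c + l)/c (V(c, l) = -7 + (l + c)/(c + 0) = -7 + (c + l)/c)
-39923 - (-11*36)*V(-1, K(T)) = -39923 - (-11*36)*(-6 - ⅓/(-1)) = -39923 - (-396)*(-6 - ⅓*(-1)) = -39923 - (-396)*(-6 + ⅓) = -39923 - (-396)*(-17)/3 = -39923 - 1*2244 = -39923 - 2244 = -42167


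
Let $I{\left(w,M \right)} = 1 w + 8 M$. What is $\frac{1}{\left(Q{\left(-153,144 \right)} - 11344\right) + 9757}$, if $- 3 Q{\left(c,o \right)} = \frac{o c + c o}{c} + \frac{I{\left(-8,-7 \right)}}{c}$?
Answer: $- \frac{459}{772561} \approx -0.00059413$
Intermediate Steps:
$I{\left(w,M \right)} = w + 8 M$
$Q{\left(c,o \right)} = - \frac{2 o}{3} + \frac{64}{3 c}$ ($Q{\left(c,o \right)} = - \frac{\frac{o c + c o}{c} + \frac{-8 + 8 \left(-7\right)}{c}}{3} = - \frac{\frac{c o + c o}{c} + \frac{-8 - 56}{c}}{3} = - \frac{\frac{2 c o}{c} - \frac{64}{c}}{3} = - \frac{2 o - \frac{64}{c}}{3} = - \frac{- \frac{64}{c} + 2 o}{3} = - \frac{2 o}{3} + \frac{64}{3 c}$)
$\frac{1}{\left(Q{\left(-153,144 \right)} - 11344\right) + 9757} = \frac{1}{\left(\frac{2 \left(32 - \left(-153\right) 144\right)}{3 \left(-153\right)} - 11344\right) + 9757} = \frac{1}{\left(\frac{2}{3} \left(- \frac{1}{153}\right) \left(32 + 22032\right) - 11344\right) + 9757} = \frac{1}{\left(\frac{2}{3} \left(- \frac{1}{153}\right) 22064 - 11344\right) + 9757} = \frac{1}{\left(- \frac{44128}{459} - 11344\right) + 9757} = \frac{1}{- \frac{5251024}{459} + 9757} = \frac{1}{- \frac{772561}{459}} = - \frac{459}{772561}$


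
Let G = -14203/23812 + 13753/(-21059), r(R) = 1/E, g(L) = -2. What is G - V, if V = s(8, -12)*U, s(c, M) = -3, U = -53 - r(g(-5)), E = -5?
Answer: -400286808201/2507284540 ≈ -159.65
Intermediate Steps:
r(R) = -1/5 (r(R) = 1/(-5) = -1/5)
U = -264/5 (U = -53 - 1*(-1/5) = -53 + 1/5 = -264/5 ≈ -52.800)
G = -626587413/501456908 (G = -14203*1/23812 + 13753*(-1/21059) = -14203/23812 - 13753/21059 = -626587413/501456908 ≈ -1.2495)
V = 792/5 (V = -3*(-264/5) = 792/5 ≈ 158.40)
G - V = -626587413/501456908 - 1*792/5 = -626587413/501456908 - 792/5 = -400286808201/2507284540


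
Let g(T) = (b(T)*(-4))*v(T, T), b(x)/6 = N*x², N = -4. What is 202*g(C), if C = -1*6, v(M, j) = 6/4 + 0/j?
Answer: 1047168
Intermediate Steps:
v(M, j) = 3/2 (v(M, j) = 6*(¼) + 0 = 3/2 + 0 = 3/2)
b(x) = -24*x² (b(x) = 6*(-4*x²) = -24*x²)
C = -6
g(T) = 144*T² (g(T) = (-24*T²*(-4))*(3/2) = (96*T²)*(3/2) = 144*T²)
202*g(C) = 202*(144*(-6)²) = 202*(144*36) = 202*5184 = 1047168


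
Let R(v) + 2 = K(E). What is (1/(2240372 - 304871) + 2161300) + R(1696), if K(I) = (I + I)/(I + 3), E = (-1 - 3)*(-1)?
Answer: 29282376566101/13548507 ≈ 2.1613e+6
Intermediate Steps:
E = 4 (E = -4*(-1) = 4)
K(I) = 2*I/(3 + I) (K(I) = (2*I)/(3 + I) = 2*I/(3 + I))
R(v) = -6/7 (R(v) = -2 + 2*4/(3 + 4) = -2 + 2*4/7 = -2 + 2*4*(⅐) = -2 + 8/7 = -6/7)
(1/(2240372 - 304871) + 2161300) + R(1696) = (1/(2240372 - 304871) + 2161300) - 6/7 = (1/1935501 + 2161300) - 6/7 = 4183198311301/1935501 - 6/7 = 29282376566101/13548507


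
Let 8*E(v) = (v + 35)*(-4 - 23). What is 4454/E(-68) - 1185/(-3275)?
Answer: 23550127/583605 ≈ 40.353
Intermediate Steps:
E(v) = -945/8 - 27*v/8 (E(v) = ((v + 35)*(-4 - 23))/8 = ((35 + v)*(-27))/8 = (-945 - 27*v)/8 = -945/8 - 27*v/8)
4454/E(-68) - 1185/(-3275) = 4454/(-945/8 - 27/8*(-68)) - 1185/(-3275) = 4454/(-945/8 + 459/2) - 1185*(-1/3275) = 4454/(891/8) + 237/655 = 4454*(8/891) + 237/655 = 35632/891 + 237/655 = 23550127/583605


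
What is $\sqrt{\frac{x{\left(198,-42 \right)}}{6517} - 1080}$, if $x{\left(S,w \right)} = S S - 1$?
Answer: $\frac{i \sqrt{930887881}}{931} \approx 32.772 i$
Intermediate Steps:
$x{\left(S,w \right)} = -1 + S^{2}$ ($x{\left(S,w \right)} = S^{2} - 1 = -1 + S^{2}$)
$\sqrt{\frac{x{\left(198,-42 \right)}}{6517} - 1080} = \sqrt{\frac{-1 + 198^{2}}{6517} - 1080} = \sqrt{\left(-1 + 39204\right) \frac{1}{6517} - 1080} = \sqrt{39203 \cdot \frac{1}{6517} - 1080} = \sqrt{\frac{39203}{6517} - 1080} = \sqrt{- \frac{6999157}{6517}} = \frac{i \sqrt{930887881}}{931}$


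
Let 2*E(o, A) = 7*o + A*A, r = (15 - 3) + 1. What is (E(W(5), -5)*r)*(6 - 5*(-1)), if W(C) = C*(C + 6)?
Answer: 29315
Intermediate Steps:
W(C) = C*(6 + C)
r = 13 (r = 12 + 1 = 13)
E(o, A) = A²/2 + 7*o/2 (E(o, A) = (7*o + A*A)/2 = (7*o + A²)/2 = (A² + 7*o)/2 = A²/2 + 7*o/2)
(E(W(5), -5)*r)*(6 - 5*(-1)) = (((½)*(-5)² + 7*(5*(6 + 5))/2)*13)*(6 - 5*(-1)) = (((½)*25 + 7*(5*11)/2)*13)*(6 + 5) = ((25/2 + (7/2)*55)*13)*11 = ((25/2 + 385/2)*13)*11 = (205*13)*11 = 2665*11 = 29315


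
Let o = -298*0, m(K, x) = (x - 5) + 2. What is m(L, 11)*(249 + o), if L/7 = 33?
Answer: 1992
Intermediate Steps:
L = 231 (L = 7*33 = 231)
m(K, x) = -3 + x (m(K, x) = (-5 + x) + 2 = -3 + x)
o = 0
m(L, 11)*(249 + o) = (-3 + 11)*(249 + 0) = 8*249 = 1992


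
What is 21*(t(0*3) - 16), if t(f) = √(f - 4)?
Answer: -336 + 42*I ≈ -336.0 + 42.0*I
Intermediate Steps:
t(f) = √(-4 + f)
21*(t(0*3) - 16) = 21*(√(-4 + 0*3) - 16) = 21*(√(-4 + 0) - 16) = 21*(√(-4) - 16) = 21*(2*I - 16) = 21*(-16 + 2*I) = -336 + 42*I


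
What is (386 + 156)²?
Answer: 293764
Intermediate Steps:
(386 + 156)² = 542² = 293764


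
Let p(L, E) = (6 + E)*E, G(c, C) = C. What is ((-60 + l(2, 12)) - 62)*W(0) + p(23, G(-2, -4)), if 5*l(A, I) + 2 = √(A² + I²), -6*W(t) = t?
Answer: -8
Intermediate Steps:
W(t) = -t/6
l(A, I) = -⅖ + √(A² + I²)/5
p(L, E) = E*(6 + E)
((-60 + l(2, 12)) - 62)*W(0) + p(23, G(-2, -4)) = ((-60 + (-⅖ + √(2² + 12²)/5)) - 62)*(-⅙*0) - 4*(6 - 4) = ((-60 + (-⅖ + √(4 + 144)/5)) - 62)*0 - 4*2 = ((-60 + (-⅖ + √148/5)) - 62)*0 - 8 = ((-60 + (-⅖ + (2*√37)/5)) - 62)*0 - 8 = ((-60 + (-⅖ + 2*√37/5)) - 62)*0 - 8 = ((-302/5 + 2*√37/5) - 62)*0 - 8 = (-612/5 + 2*√37/5)*0 - 8 = 0 - 8 = -8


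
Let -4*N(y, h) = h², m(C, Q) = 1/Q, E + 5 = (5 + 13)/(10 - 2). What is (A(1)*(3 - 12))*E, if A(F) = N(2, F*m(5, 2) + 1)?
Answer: -891/64 ≈ -13.922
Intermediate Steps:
E = -11/4 (E = -5 + (5 + 13)/(10 - 2) = -5 + 18/8 = -5 + 18*(⅛) = -5 + 9/4 = -11/4 ≈ -2.7500)
N(y, h) = -h²/4
A(F) = -(1 + F/2)²/4 (A(F) = -(F/2 + 1)²/4 = -(1 + F/2)²/4)
(A(1)*(3 - 12))*E = ((-(2 + 1)²/16)*(3 - 12))*(-11/4) = (-1/16*3²*(-9))*(-11/4) = (-1/16*9*(-9))*(-11/4) = -9/16*(-9)*(-11/4) = (81/16)*(-11/4) = -891/64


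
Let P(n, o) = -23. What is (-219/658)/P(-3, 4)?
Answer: 219/15134 ≈ 0.014471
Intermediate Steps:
(-219/658)/P(-3, 4) = -219/658/(-23) = -219*1/658*(-1/23) = -219/658*(-1/23) = 219/15134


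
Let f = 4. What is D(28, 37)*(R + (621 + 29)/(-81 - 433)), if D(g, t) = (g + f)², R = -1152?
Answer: -303502336/257 ≈ -1.1809e+6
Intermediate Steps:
D(g, t) = (4 + g)² (D(g, t) = (g + 4)² = (4 + g)²)
D(28, 37)*(R + (621 + 29)/(-81 - 433)) = (4 + 28)²*(-1152 + (621 + 29)/(-81 - 433)) = 32²*(-1152 + 650/(-514)) = 1024*(-1152 + 650*(-1/514)) = 1024*(-1152 - 325/257) = 1024*(-296389/257) = -303502336/257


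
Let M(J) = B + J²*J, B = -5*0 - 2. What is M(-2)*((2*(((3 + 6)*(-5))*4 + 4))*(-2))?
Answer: -7040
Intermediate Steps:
B = -2 (B = 0 - 2 = -2)
M(J) = -2 + J³ (M(J) = -2 + J²*J = -2 + J³)
M(-2)*((2*(((3 + 6)*(-5))*4 + 4))*(-2)) = (-2 + (-2)³)*((2*(((3 + 6)*(-5))*4 + 4))*(-2)) = (-2 - 8)*((2*((9*(-5))*4 + 4))*(-2)) = -10*2*(-45*4 + 4)*(-2) = -10*2*(-180 + 4)*(-2) = -10*2*(-176)*(-2) = -(-3520)*(-2) = -10*704 = -7040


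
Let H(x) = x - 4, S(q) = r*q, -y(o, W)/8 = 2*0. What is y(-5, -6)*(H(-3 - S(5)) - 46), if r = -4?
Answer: 0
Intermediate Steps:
y(o, W) = 0 (y(o, W) = -16*0 = -8*0 = 0)
S(q) = -4*q
H(x) = -4 + x
y(-5, -6)*(H(-3 - S(5)) - 46) = 0*((-4 + (-3 - (-4)*5)) - 46) = 0*((-4 + (-3 - 1*(-20))) - 46) = 0*((-4 + (-3 + 20)) - 46) = 0*((-4 + 17) - 46) = 0*(13 - 46) = 0*(-33) = 0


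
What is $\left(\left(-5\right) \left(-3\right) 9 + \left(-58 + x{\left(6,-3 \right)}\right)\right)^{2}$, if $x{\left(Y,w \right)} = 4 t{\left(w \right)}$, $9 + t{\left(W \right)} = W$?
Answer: $841$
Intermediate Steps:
$t{\left(W \right)} = -9 + W$
$x{\left(Y,w \right)} = -36 + 4 w$ ($x{\left(Y,w \right)} = 4 \left(-9 + w\right) = -36 + 4 w$)
$\left(\left(-5\right) \left(-3\right) 9 + \left(-58 + x{\left(6,-3 \right)}\right)\right)^{2} = \left(\left(-5\right) \left(-3\right) 9 + \left(-58 + \left(-36 + 4 \left(-3\right)\right)\right)\right)^{2} = \left(15 \cdot 9 - 106\right)^{2} = \left(135 - 106\right)^{2} = 29^{2} = 841$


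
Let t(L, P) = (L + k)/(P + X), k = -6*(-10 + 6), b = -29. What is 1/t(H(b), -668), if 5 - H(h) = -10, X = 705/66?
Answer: -14461/858 ≈ -16.854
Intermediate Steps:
X = 235/22 (X = 705*(1/66) = 235/22 ≈ 10.682)
k = 24 (k = -6*(-4) = 24)
H(h) = 15 (H(h) = 5 - 1*(-10) = 5 + 10 = 15)
t(L, P) = (24 + L)/(235/22 + P) (t(L, P) = (L + 24)/(P + 235/22) = (24 + L)/(235/22 + P))
1/t(H(b), -668) = 1/(22*(24 + 15)/(235 + 22*(-668))) = 1/(22*39/(235 - 14696)) = 1/(22*39/(-14461)) = 1/(22*(-1/14461)*39) = 1/(-858/14461) = -14461/858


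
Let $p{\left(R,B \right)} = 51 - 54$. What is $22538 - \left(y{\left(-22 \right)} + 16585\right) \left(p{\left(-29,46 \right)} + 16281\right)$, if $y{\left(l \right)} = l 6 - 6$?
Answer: $-267701728$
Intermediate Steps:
$p{\left(R,B \right)} = -3$
$y{\left(l \right)} = -6 + 6 l$ ($y{\left(l \right)} = 6 l - 6 = -6 + 6 l$)
$22538 - \left(y{\left(-22 \right)} + 16585\right) \left(p{\left(-29,46 \right)} + 16281\right) = 22538 - \left(\left(-6 + 6 \left(-22\right)\right) + 16585\right) \left(-3 + 16281\right) = 22538 - \left(\left(-6 - 132\right) + 16585\right) 16278 = 22538 - \left(-138 + 16585\right) 16278 = 22538 - 16447 \cdot 16278 = 22538 - 267724266 = -267701728$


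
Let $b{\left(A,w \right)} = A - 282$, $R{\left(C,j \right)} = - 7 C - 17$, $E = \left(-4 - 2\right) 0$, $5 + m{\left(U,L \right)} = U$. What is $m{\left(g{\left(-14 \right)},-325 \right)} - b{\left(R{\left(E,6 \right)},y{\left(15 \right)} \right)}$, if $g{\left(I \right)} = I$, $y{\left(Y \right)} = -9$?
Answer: $280$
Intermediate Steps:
$m{\left(U,L \right)} = -5 + U$
$E = 0$ ($E = \left(-6\right) 0 = 0$)
$R{\left(C,j \right)} = -17 - 7 C$
$b{\left(A,w \right)} = -282 + A$ ($b{\left(A,w \right)} = A - 282 = -282 + A$)
$m{\left(g{\left(-14 \right)},-325 \right)} - b{\left(R{\left(E,6 \right)},y{\left(15 \right)} \right)} = \left(-5 - 14\right) - \left(-282 - 17\right) = -19 - \left(-282 + \left(-17 + 0\right)\right) = -19 - \left(-282 - 17\right) = -19 - -299 = -19 + 299 = 280$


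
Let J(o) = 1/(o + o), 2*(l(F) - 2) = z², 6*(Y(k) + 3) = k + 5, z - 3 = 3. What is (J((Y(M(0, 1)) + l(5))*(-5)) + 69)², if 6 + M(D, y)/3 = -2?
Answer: 819791424/172225 ≈ 4760.0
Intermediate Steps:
z = 6 (z = 3 + 3 = 6)
M(D, y) = -24 (M(D, y) = -18 + 3*(-2) = -18 - 6 = -24)
Y(k) = -13/6 + k/6 (Y(k) = -3 + (k + 5)/6 = -3 + (5 + k)/6 = -3 + (⅚ + k/6) = -13/6 + k/6)
l(F) = 20 (l(F) = 2 + (½)*6² = 2 + (½)*36 = 2 + 18 = 20)
J(o) = 1/(2*o)
(J((Y(M(0, 1)) + l(5))*(-5)) + 69)² = (1/(2*((((-13/6 + (⅙)*(-24)) + 20)*(-5)))) + 69)² = (1/(2*((((-13/6 - 4) + 20)*(-5)))) + 69)² = (1/(2*(((-37/6 + 20)*(-5)))) + 69)² = (1/(2*(((83/6)*(-5)))) + 69)² = (1/(2*(-415/6)) + 69)² = ((½)*(-6/415) + 69)² = (-3/415 + 69)² = (28632/415)² = 819791424/172225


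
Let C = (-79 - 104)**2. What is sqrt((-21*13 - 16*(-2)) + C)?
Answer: 4*sqrt(2078) ≈ 182.34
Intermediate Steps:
C = 33489 (C = (-183)**2 = 33489)
sqrt((-21*13 - 16*(-2)) + C) = sqrt((-21*13 - 16*(-2)) + 33489) = sqrt((-273 + 32) + 33489) = sqrt(-241 + 33489) = sqrt(33248) = 4*sqrt(2078)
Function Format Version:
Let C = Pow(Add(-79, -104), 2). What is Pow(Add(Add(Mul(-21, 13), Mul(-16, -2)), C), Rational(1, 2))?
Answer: Mul(4, Pow(2078, Rational(1, 2))) ≈ 182.34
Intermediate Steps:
C = 33489 (C = Pow(-183, 2) = 33489)
Pow(Add(Add(Mul(-21, 13), Mul(-16, -2)), C), Rational(1, 2)) = Pow(Add(Add(Mul(-21, 13), Mul(-16, -2)), 33489), Rational(1, 2)) = Pow(Add(Add(-273, 32), 33489), Rational(1, 2)) = Pow(Add(-241, 33489), Rational(1, 2)) = Pow(33248, Rational(1, 2)) = Mul(4, Pow(2078, Rational(1, 2)))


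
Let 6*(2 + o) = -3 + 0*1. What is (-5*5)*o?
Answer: 125/2 ≈ 62.500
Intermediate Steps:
o = -5/2 (o = -2 + (-3 + 0*1)/6 = -2 + (-3 + 0)/6 = -2 + (⅙)*(-3) = -2 - ½ = -5/2 ≈ -2.5000)
(-5*5)*o = -5*5*(-5/2) = -25*(-5/2) = 125/2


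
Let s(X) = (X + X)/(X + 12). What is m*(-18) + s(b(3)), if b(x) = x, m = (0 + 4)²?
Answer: -1438/5 ≈ -287.60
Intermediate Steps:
m = 16 (m = 4² = 16)
s(X) = 2*X/(12 + X) (s(X) = (2*X)/(12 + X) = 2*X/(12 + X))
m*(-18) + s(b(3)) = 16*(-18) + 2*3/(12 + 3) = -288 + 2*3/15 = -288 + 2*3*(1/15) = -288 + ⅖ = -1438/5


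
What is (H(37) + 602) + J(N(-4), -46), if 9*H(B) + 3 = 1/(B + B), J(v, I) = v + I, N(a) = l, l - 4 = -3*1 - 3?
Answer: 368743/666 ≈ 553.67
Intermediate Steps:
l = -2 (l = 4 + (-3*1 - 3) = 4 + (-3 - 3) = 4 - 6 = -2)
N(a) = -2
J(v, I) = I + v
H(B) = -⅓ + 1/(18*B) (H(B) = -⅓ + 1/(9*(B + B)) = -⅓ + 1/(9*((2*B))) = -⅓ + (1/(2*B))/9 = -⅓ + 1/(18*B))
(H(37) + 602) + J(N(-4), -46) = ((1/18)*(1 - 6*37)/37 + 602) + (-46 - 2) = ((1/18)*(1/37)*(1 - 222) + 602) - 48 = ((1/18)*(1/37)*(-221) + 602) - 48 = (-221/666 + 602) - 48 = 400711/666 - 48 = 368743/666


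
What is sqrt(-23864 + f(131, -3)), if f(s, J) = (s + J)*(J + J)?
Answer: 2*I*sqrt(6158) ≈ 156.95*I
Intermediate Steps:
f(s, J) = 2*J*(J + s) (f(s, J) = (J + s)*(2*J) = 2*J*(J + s))
sqrt(-23864 + f(131, -3)) = sqrt(-23864 + 2*(-3)*(-3 + 131)) = sqrt(-23864 + 2*(-3)*128) = sqrt(-23864 - 768) = sqrt(-24632) = 2*I*sqrt(6158)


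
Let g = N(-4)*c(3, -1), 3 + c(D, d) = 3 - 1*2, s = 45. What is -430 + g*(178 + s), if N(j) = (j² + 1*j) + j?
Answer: -3998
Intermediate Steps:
N(j) = j² + 2*j (N(j) = (j² + j) + j = (j + j²) + j = j² + 2*j)
c(D, d) = -2 (c(D, d) = -3 + (3 - 1*2) = -3 + (3 - 2) = -3 + 1 = -2)
g = -16 (g = -4*(2 - 4)*(-2) = -4*(-2)*(-2) = 8*(-2) = -16)
-430 + g*(178 + s) = -430 - 16*(178 + 45) = -430 - 16*223 = -430 - 3568 = -3998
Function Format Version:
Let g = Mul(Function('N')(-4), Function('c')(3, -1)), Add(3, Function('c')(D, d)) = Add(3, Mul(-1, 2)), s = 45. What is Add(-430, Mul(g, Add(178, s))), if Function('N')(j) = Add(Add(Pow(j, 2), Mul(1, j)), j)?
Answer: -3998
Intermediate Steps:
Function('N')(j) = Add(Pow(j, 2), Mul(2, j)) (Function('N')(j) = Add(Add(Pow(j, 2), j), j) = Add(Add(j, Pow(j, 2)), j) = Add(Pow(j, 2), Mul(2, j)))
Function('c')(D, d) = -2 (Function('c')(D, d) = Add(-3, Add(3, Mul(-1, 2))) = Add(-3, Add(3, -2)) = Add(-3, 1) = -2)
g = -16 (g = Mul(Mul(-4, Add(2, -4)), -2) = Mul(Mul(-4, -2), -2) = Mul(8, -2) = -16)
Add(-430, Mul(g, Add(178, s))) = Add(-430, Mul(-16, Add(178, 45))) = Add(-430, Mul(-16, 223)) = Add(-430, -3568) = -3998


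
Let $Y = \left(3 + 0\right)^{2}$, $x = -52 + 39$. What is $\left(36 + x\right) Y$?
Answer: $207$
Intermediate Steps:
$x = -13$
$Y = 9$ ($Y = 3^{2} = 9$)
$\left(36 + x\right) Y = \left(36 - 13\right) 9 = 23 \cdot 9 = 207$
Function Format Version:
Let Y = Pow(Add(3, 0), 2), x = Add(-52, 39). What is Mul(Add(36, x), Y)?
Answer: 207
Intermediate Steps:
x = -13
Y = 9 (Y = Pow(3, 2) = 9)
Mul(Add(36, x), Y) = Mul(Add(36, -13), 9) = Mul(23, 9) = 207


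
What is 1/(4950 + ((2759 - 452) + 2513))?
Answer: 1/9770 ≈ 0.00010235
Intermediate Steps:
1/(4950 + ((2759 - 452) + 2513)) = 1/(4950 + (2307 + 2513)) = 1/(4950 + 4820) = 1/9770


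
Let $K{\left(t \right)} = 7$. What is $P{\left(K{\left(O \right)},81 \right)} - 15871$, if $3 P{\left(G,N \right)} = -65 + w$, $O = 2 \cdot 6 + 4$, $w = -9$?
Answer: $- \frac{47687}{3} \approx -15896.0$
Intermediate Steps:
$O = 16$ ($O = 12 + 4 = 16$)
$P{\left(G,N \right)} = - \frac{74}{3}$ ($P{\left(G,N \right)} = \frac{-65 - 9}{3} = \frac{1}{3} \left(-74\right) = - \frac{74}{3}$)
$P{\left(K{\left(O \right)},81 \right)} - 15871 = - \frac{74}{3} - 15871 = - \frac{47687}{3}$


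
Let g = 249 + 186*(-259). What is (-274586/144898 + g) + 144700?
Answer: 539316514/5573 ≈ 96773.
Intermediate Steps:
g = -47925 (g = 249 - 48174 = -47925)
(-274586/144898 + g) + 144700 = (-274586/144898 - 47925) + 144700 = (-274586*1/144898 - 47925) + 144700 = (-10561/5573 - 47925) + 144700 = -267096586/5573 + 144700 = 539316514/5573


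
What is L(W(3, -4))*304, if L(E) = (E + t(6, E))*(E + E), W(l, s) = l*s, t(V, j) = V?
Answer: 43776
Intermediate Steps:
L(E) = 2*E*(6 + E) (L(E) = (E + 6)*(E + E) = (6 + E)*(2*E) = 2*E*(6 + E))
L(W(3, -4))*304 = (2*(3*(-4))*(6 + 3*(-4)))*304 = (2*(-12)*(6 - 12))*304 = (2*(-12)*(-6))*304 = 144*304 = 43776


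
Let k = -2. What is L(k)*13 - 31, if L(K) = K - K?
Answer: -31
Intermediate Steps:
L(K) = 0
L(k)*13 - 31 = 0*13 - 31 = 0 - 31 = -31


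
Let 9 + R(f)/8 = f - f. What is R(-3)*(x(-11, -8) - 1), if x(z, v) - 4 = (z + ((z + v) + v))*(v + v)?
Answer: -43992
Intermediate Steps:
R(f) = -72 (R(f) = -72 + 8*(f - f) = -72 + 8*0 = -72 + 0 = -72)
x(z, v) = 4 + 2*v*(2*v + 2*z) (x(z, v) = 4 + (z + ((z + v) + v))*(v + v) = 4 + (z + ((v + z) + v))*(2*v) = 4 + (z + (z + 2*v))*(2*v) = 4 + (2*v + 2*z)*(2*v) = 4 + 2*v*(2*v + 2*z))
R(-3)*(x(-11, -8) - 1) = -72*((4 + 4*(-8)² + 4*(-8)*(-11)) - 1) = -72*((4 + 4*64 + 352) - 1) = -72*((4 + 256 + 352) - 1) = -72*(612 - 1) = -72*611 = -43992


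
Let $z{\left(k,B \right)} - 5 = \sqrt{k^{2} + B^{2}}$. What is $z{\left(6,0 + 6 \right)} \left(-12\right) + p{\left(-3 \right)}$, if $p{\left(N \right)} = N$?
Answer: $-63 - 72 \sqrt{2} \approx -164.82$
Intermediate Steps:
$z{\left(k,B \right)} = 5 + \sqrt{B^{2} + k^{2}}$ ($z{\left(k,B \right)} = 5 + \sqrt{k^{2} + B^{2}} = 5 + \sqrt{B^{2} + k^{2}}$)
$z{\left(6,0 + 6 \right)} \left(-12\right) + p{\left(-3 \right)} = \left(5 + \sqrt{\left(0 + 6\right)^{2} + 6^{2}}\right) \left(-12\right) - 3 = \left(5 + \sqrt{6^{2} + 36}\right) \left(-12\right) - 3 = \left(5 + \sqrt{36 + 36}\right) \left(-12\right) - 3 = \left(5 + \sqrt{72}\right) \left(-12\right) - 3 = \left(5 + 6 \sqrt{2}\right) \left(-12\right) - 3 = \left(-60 - 72 \sqrt{2}\right) - 3 = -63 - 72 \sqrt{2}$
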